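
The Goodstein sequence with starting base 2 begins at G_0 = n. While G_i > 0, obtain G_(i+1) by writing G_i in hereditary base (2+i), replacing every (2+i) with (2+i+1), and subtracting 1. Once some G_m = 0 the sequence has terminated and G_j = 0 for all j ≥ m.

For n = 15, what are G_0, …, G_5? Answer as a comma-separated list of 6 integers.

15 —HB2→ 2^(2 + 1) + 2^2 + 2 + 1 —bump→ 3^(3 + 1) + 3^3 + 3 + 1 = 112 —(−1)→ 111
111 —HB3→ 3^(3 + 1) + 3^3 + 3 —bump→ 4^(4 + 1) + 4^4 + 4 = 1284 —(−1)→ 1283
1283 —HB4→ 4^(4 + 1) + 4^4 + 3 —bump→ 5^(5 + 1) + 5^5 + 3 = 18753 —(−1)→ 18752
18752 —HB5→ 5^(5 + 1) + 5^5 + 2 —bump→ 6^(6 + 1) + 6^6 + 2 = 326594 —(−1)→ 326593
326593 —HB6→ 6^(6 + 1) + 6^6 + 1 —bump→ 7^(7 + 1) + 7^7 + 1 = 6588345 —(−1)→ 6588344

15, 111, 1283, 18752, 326593, 6588344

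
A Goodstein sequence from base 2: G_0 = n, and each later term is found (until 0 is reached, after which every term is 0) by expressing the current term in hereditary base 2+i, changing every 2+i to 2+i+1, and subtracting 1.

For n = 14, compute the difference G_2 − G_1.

[0] 14 ≡ 2^(2 + 1) + 2^2 + 2 (base 2). Lift 3: 111. −1: 110.
[1] 110 ≡ 3^(3 + 1) + 3^3 + 2 (base 3). Lift 4: 1282. −1: 1281.

1171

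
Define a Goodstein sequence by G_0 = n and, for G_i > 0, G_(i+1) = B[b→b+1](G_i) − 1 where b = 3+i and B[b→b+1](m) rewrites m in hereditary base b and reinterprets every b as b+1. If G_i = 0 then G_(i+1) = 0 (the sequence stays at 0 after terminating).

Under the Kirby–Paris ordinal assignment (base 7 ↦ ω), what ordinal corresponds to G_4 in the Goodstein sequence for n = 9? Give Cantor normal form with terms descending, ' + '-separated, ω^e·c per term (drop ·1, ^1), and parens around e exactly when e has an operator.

G_0=9  [base 3] 3^2  →[3↦4]→  4^2 = 16  −1 ⇒ G_1=15
G_1=15  [base 4] 3·4 + 3  →[4↦5]→  3·5 + 3 = 18  −1 ⇒ G_2=17
G_2=17  [base 5] 3·5 + 2  →[5↦6]→  3·6 + 2 = 20  −1 ⇒ G_3=19
G_3=19  [base 6] 3·6 + 1  →[6↦7]→  3·7 + 1 = 22  −1 ⇒ G_4=21
G_4=21  [base 7] 3·7  →[7↦8]→  3·8 = 24  −1 ⇒ G_5=23

ω·3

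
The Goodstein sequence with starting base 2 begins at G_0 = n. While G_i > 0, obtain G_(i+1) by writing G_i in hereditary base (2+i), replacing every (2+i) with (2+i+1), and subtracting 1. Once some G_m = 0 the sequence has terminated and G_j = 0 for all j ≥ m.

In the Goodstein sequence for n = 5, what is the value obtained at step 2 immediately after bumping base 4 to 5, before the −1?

468

base 2: 5 = 2^2 + 1; at 3: 3^3 + 1 = 28; next = 27
base 3: 27 = 3^3; at 4: 4^4 = 256; next = 255
base 4: 255 = 3·4^3 + 3·4^2 + 3·4 + 3; at 5: 3·5^3 + 3·5^2 + 3·5 + 3 = 468; next = 467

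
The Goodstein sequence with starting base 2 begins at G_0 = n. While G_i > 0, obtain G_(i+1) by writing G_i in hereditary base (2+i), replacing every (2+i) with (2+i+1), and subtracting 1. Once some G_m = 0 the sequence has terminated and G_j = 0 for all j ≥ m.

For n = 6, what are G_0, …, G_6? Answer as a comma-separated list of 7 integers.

6, 29, 257, 3125, 46655, 98039, 187243

i=0: 6 = 2^2 + 2 (b=2); 2→3: 3^3 + 3 = 30; 30−1 = 29
i=1: 29 = 3^3 + 2 (b=3); 3→4: 4^4 + 2 = 258; 258−1 = 257
i=2: 257 = 4^4 + 1 (b=4); 4→5: 5^5 + 1 = 3126; 3126−1 = 3125
i=3: 3125 = 5^5 (b=5); 5→6: 6^6 = 46656; 46656−1 = 46655
i=4: 46655 = 5·6^5 + 5·6^4 + 5·6^3 + 5·6^2 + 5·6 + 5 (b=6); 6→7: 5·7^5 + 5·7^4 + 5·7^3 + 5·7^2 + 5·7 + 5 = 98040; 98040−1 = 98039
i=5: 98039 = 5·7^5 + 5·7^4 + 5·7^3 + 5·7^2 + 5·7 + 4 (b=7); 7→8: 5·8^5 + 5·8^4 + 5·8^3 + 5·8^2 + 5·8 + 4 = 187244; 187244−1 = 187243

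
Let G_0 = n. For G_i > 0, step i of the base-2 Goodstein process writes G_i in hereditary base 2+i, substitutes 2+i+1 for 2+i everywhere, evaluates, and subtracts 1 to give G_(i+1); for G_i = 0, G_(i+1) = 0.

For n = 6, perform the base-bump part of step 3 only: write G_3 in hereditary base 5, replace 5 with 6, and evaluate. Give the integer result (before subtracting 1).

46656

i=0: 6 = 2^2 + 2 (b=2); 2→3: 3^3 + 3 = 30; 30−1 = 29
i=1: 29 = 3^3 + 2 (b=3); 3→4: 4^4 + 2 = 258; 258−1 = 257
i=2: 257 = 4^4 + 1 (b=4); 4→5: 5^5 + 1 = 3126; 3126−1 = 3125
i=3: 3125 = 5^5 (b=5); 5→6: 6^6 = 46656; 46656−1 = 46655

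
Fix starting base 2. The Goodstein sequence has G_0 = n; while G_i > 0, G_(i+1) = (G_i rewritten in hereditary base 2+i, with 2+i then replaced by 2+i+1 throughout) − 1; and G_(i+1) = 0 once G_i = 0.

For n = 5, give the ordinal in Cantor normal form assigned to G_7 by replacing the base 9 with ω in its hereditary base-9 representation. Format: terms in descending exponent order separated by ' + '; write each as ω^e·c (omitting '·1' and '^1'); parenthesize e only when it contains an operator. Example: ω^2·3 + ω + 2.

(0) 5|_2 = 2^2 + 1 ↦ 3^3 + 1|_3 = 28 ⇒ 27
(1) 27|_3 = 3^3 ↦ 4^4|_4 = 256 ⇒ 255
(2) 255|_4 = 3·4^3 + 3·4^2 + 3·4 + 3 ↦ 3·5^3 + 3·5^2 + 3·5 + 3|_5 = 468 ⇒ 467
(3) 467|_5 = 3·5^3 + 3·5^2 + 3·5 + 2 ↦ 3·6^3 + 3·6^2 + 3·6 + 2|_6 = 776 ⇒ 775
(4) 775|_6 = 3·6^3 + 3·6^2 + 3·6 + 1 ↦ 3·7^3 + 3·7^2 + 3·7 + 1|_7 = 1198 ⇒ 1197
(5) 1197|_7 = 3·7^3 + 3·7^2 + 3·7 ↦ 3·8^3 + 3·8^2 + 3·8|_8 = 1752 ⇒ 1751
(6) 1751|_8 = 3·8^3 + 3·8^2 + 2·8 + 7 ↦ 3·9^3 + 3·9^2 + 2·9 + 7|_9 = 2455 ⇒ 2454
(7) 2454|_9 = 3·9^3 + 3·9^2 + 2·9 + 6 ↦ 3·10^3 + 3·10^2 + 2·10 + 6|_10 = 3326 ⇒ 3325

ω^3·3 + ω^2·3 + ω·2 + 6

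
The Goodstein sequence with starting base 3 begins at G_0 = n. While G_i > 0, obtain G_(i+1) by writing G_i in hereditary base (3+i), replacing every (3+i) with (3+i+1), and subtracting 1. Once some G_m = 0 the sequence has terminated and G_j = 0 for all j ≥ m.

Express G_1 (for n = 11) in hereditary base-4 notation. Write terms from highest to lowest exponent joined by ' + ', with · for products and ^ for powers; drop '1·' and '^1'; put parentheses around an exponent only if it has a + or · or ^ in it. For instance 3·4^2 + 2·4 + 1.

G_0=11  [base 3] 3^2 + 2  →[3↦4]→  4^2 + 2 = 18  −1 ⇒ G_1=17
G_1=17  [base 4] 4^2 + 1  →[4↦5]→  5^2 + 1 = 26  −1 ⇒ G_2=25

4^2 + 1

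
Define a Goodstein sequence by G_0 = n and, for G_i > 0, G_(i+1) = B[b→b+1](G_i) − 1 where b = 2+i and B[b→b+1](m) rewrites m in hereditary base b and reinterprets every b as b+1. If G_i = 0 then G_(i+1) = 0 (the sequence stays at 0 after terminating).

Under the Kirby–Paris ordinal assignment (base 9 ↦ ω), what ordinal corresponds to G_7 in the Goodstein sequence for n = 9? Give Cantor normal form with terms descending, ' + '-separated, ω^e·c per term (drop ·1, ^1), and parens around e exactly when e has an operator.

ω^ω·3 + ω^3·3 + ω^2·3 + ω·2 + 6

G_0=9  [base 2] 2^(2 + 1) + 1  →[2↦3]→  3^(3 + 1) + 1 = 82  −1 ⇒ G_1=81
G_1=81  [base 3] 3^(3 + 1)  →[3↦4]→  4^(4 + 1) = 1024  −1 ⇒ G_2=1023
G_2=1023  [base 4] 3·4^4 + 3·4^3 + 3·4^2 + 3·4 + 3  →[4↦5]→  3·5^5 + 3·5^3 + 3·5^2 + 3·5 + 3 = 9843  −1 ⇒ G_3=9842
G_3=9842  [base 5] 3·5^5 + 3·5^3 + 3·5^2 + 3·5 + 2  →[5↦6]→  3·6^6 + 3·6^3 + 3·6^2 + 3·6 + 2 = 140744  −1 ⇒ G_4=140743
G_4=140743  [base 6] 3·6^6 + 3·6^3 + 3·6^2 + 3·6 + 1  →[6↦7]→  3·7^7 + 3·7^3 + 3·7^2 + 3·7 + 1 = 2471827  −1 ⇒ G_5=2471826
G_5=2471826  [base 7] 3·7^7 + 3·7^3 + 3·7^2 + 3·7  →[7↦8]→  3·8^8 + 3·8^3 + 3·8^2 + 3·8 = 50333400  −1 ⇒ G_6=50333399
G_6=50333399  [base 8] 3·8^8 + 3·8^3 + 3·8^2 + 2·8 + 7  →[8↦9]→  3·9^9 + 3·9^3 + 3·9^2 + 2·9 + 7 = 1162263922  −1 ⇒ G_7=1162263921
G_7=1162263921  [base 9] 3·9^9 + 3·9^3 + 3·9^2 + 2·9 + 6  →[9↦10]→  3·10^10 + 3·10^3 + 3·10^2 + 2·10 + 6 = 30000003326  −1 ⇒ G_8=30000003325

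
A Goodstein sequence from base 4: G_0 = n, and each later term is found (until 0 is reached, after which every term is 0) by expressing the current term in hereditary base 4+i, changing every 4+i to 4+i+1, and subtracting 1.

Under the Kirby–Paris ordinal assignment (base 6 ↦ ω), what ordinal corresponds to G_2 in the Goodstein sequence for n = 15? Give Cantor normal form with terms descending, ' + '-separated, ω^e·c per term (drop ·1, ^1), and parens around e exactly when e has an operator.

ω·3 + 1

i=0: 15 = 3·4 + 3 (b=4); 4→5: 3·5 + 3 = 18; 18−1 = 17
i=1: 17 = 3·5 + 2 (b=5); 5→6: 3·6 + 2 = 20; 20−1 = 19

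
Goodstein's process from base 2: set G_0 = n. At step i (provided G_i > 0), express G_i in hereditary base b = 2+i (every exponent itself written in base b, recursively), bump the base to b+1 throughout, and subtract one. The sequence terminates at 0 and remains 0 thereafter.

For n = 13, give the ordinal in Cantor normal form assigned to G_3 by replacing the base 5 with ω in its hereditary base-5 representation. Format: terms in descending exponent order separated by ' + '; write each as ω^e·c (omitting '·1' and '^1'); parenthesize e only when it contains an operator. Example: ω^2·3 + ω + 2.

G_0=13  [base 2] 2^(2 + 1) + 2^2 + 1  →[2↦3]→  3^(3 + 1) + 3^3 + 1 = 109  −1 ⇒ G_1=108
G_1=108  [base 3] 3^(3 + 1) + 3^3  →[3↦4]→  4^(4 + 1) + 4^4 = 1280  −1 ⇒ G_2=1279
G_2=1279  [base 4] 4^(4 + 1) + 3·4^3 + 3·4^2 + 3·4 + 3  →[4↦5]→  5^(5 + 1) + 3·5^3 + 3·5^2 + 3·5 + 3 = 16093  −1 ⇒ G_3=16092
G_3=16092  [base 5] 5^(5 + 1) + 3·5^3 + 3·5^2 + 3·5 + 2  →[5↦6]→  6^(6 + 1) + 3·6^3 + 3·6^2 + 3·6 + 2 = 280712  −1 ⇒ G_4=280711

ω^(ω + 1) + ω^3·3 + ω^2·3 + ω·3 + 2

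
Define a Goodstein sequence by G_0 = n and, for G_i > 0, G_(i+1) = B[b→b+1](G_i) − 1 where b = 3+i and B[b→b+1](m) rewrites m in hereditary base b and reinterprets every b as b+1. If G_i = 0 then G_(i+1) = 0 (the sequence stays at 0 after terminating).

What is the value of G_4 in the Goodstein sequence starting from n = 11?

step 0: 11 = 3^2 + 2; sub 4 for 3: 4^2 + 2; = 18; G_1 = 18−1 = 17
step 1: 17 = 4^2 + 1; sub 5 for 4: 5^2 + 1; = 26; G_2 = 26−1 = 25
step 2: 25 = 5^2; sub 6 for 5: 6^2; = 36; G_3 = 36−1 = 35
step 3: 35 = 5·6 + 5; sub 7 for 6: 5·7 + 5; = 40; G_4 = 40−1 = 39
step 4: 39 = 5·7 + 4; sub 8 for 7: 5·8 + 4; = 44; G_5 = 44−1 = 43

39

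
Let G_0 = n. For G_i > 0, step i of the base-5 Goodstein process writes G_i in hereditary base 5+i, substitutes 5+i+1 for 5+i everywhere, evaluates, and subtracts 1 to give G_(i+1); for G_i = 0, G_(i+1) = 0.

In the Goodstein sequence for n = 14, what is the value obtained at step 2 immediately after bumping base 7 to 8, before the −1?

18

14 —HB5→ 2·5 + 4 —bump→ 2·6 + 4 = 16 —(−1)→ 15
15 —HB6→ 2·6 + 3 —bump→ 2·7 + 3 = 17 —(−1)→ 16
16 —HB7→ 2·7 + 2 —bump→ 2·8 + 2 = 18 —(−1)→ 17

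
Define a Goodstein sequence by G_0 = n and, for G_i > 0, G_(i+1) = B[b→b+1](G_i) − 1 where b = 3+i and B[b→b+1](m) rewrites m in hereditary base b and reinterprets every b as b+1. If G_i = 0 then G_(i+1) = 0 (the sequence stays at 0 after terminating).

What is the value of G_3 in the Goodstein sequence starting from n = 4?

[0] 4 ≡ 3 + 1 (base 3). Lift 4: 5. −1: 4.
[1] 4 ≡ 4 (base 4). Lift 5: 5. −1: 4.
[2] 4 ≡ 4 (base 5). Lift 6: 4. −1: 3.
[3] 3 ≡ 3 (base 6). Lift 7: 3. −1: 2.

3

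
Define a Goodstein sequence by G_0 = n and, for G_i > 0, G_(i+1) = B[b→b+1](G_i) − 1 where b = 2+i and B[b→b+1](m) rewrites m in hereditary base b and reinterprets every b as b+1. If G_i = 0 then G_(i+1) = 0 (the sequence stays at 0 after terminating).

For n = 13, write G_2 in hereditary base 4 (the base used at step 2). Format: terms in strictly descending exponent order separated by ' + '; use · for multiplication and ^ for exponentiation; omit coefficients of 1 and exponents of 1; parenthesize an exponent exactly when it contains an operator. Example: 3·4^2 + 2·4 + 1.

4^(4 + 1) + 3·4^3 + 3·4^2 + 3·4 + 3

step 0: 13 = 2^(2 + 1) + 2^2 + 1; sub 3 for 2: 3^(3 + 1) + 3^3 + 1; = 109; G_1 = 109−1 = 108
step 1: 108 = 3^(3 + 1) + 3^3; sub 4 for 3: 4^(4 + 1) + 4^4; = 1280; G_2 = 1280−1 = 1279
step 2: 1279 = 4^(4 + 1) + 3·4^3 + 3·4^2 + 3·4 + 3; sub 5 for 4: 5^(5 + 1) + 3·5^3 + 3·5^2 + 3·5 + 3; = 16093; G_3 = 16093−1 = 16092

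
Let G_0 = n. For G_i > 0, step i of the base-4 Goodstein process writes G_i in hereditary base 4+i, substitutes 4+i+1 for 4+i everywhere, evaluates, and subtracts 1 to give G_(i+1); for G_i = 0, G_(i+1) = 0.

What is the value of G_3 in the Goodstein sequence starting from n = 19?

(0) 19|_4 = 4^2 + 3 ↦ 5^2 + 3|_5 = 28 ⇒ 27
(1) 27|_5 = 5^2 + 2 ↦ 6^2 + 2|_6 = 38 ⇒ 37
(2) 37|_6 = 6^2 + 1 ↦ 7^2 + 1|_7 = 50 ⇒ 49

49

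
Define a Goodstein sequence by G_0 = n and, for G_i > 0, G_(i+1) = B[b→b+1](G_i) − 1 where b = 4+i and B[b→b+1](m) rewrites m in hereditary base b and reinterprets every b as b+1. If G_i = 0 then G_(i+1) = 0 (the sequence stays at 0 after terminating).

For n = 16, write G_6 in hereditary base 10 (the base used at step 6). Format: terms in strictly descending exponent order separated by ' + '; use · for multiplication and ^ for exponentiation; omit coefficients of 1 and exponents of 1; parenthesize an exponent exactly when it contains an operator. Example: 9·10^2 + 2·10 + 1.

i=0: 16 = 4^2 (b=4); 4→5: 5^2 = 25; 25−1 = 24
i=1: 24 = 4·5 + 4 (b=5); 5→6: 4·6 + 4 = 28; 28−1 = 27
i=2: 27 = 4·6 + 3 (b=6); 6→7: 4·7 + 3 = 31; 31−1 = 30
i=3: 30 = 4·7 + 2 (b=7); 7→8: 4·8 + 2 = 34; 34−1 = 33
i=4: 33 = 4·8 + 1 (b=8); 8→9: 4·9 + 1 = 37; 37−1 = 36
i=5: 36 = 4·9 (b=9); 9→10: 4·10 = 40; 40−1 = 39
i=6: 39 = 3·10 + 9 (b=10); 10→11: 3·11 + 9 = 42; 42−1 = 41

3·10 + 9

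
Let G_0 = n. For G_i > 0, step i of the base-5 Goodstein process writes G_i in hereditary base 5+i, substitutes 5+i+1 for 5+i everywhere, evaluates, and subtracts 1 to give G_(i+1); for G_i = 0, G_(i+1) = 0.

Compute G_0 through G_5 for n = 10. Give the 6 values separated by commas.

i=0: 10 = 2·5 (b=5); 5→6: 2·6 = 12; 12−1 = 11
i=1: 11 = 6 + 5 (b=6); 6→7: 7 + 5 = 12; 12−1 = 11
i=2: 11 = 7 + 4 (b=7); 7→8: 8 + 4 = 12; 12−1 = 11
i=3: 11 = 8 + 3 (b=8); 8→9: 9 + 3 = 12; 12−1 = 11
i=4: 11 = 9 + 2 (b=9); 9→10: 10 + 2 = 12; 12−1 = 11

10, 11, 11, 11, 11, 11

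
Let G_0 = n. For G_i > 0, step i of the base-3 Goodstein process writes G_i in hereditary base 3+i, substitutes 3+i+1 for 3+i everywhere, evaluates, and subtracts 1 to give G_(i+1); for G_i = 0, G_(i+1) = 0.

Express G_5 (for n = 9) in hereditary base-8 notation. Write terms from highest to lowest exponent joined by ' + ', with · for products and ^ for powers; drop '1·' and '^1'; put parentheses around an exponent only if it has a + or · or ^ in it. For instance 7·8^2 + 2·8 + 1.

(0) 9|_3 = 3^2 ↦ 4^2|_4 = 16 ⇒ 15
(1) 15|_4 = 3·4 + 3 ↦ 3·5 + 3|_5 = 18 ⇒ 17
(2) 17|_5 = 3·5 + 2 ↦ 3·6 + 2|_6 = 20 ⇒ 19
(3) 19|_6 = 3·6 + 1 ↦ 3·7 + 1|_7 = 22 ⇒ 21
(4) 21|_7 = 3·7 ↦ 3·8|_8 = 24 ⇒ 23
(5) 23|_8 = 2·8 + 7 ↦ 2·9 + 7|_9 = 25 ⇒ 24

2·8 + 7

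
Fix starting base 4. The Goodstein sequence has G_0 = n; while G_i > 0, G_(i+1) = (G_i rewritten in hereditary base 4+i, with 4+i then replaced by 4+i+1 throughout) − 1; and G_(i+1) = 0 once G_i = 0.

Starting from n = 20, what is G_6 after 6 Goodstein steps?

99

G_0=20  [base 4] 4^2 + 4  →[4↦5]→  5^2 + 5 = 30  −1 ⇒ G_1=29
G_1=29  [base 5] 5^2 + 4  →[5↦6]→  6^2 + 4 = 40  −1 ⇒ G_2=39
G_2=39  [base 6] 6^2 + 3  →[6↦7]→  7^2 + 3 = 52  −1 ⇒ G_3=51
G_3=51  [base 7] 7^2 + 2  →[7↦8]→  8^2 + 2 = 66  −1 ⇒ G_4=65
G_4=65  [base 8] 8^2 + 1  →[8↦9]→  9^2 + 1 = 82  −1 ⇒ G_5=81
G_5=81  [base 9] 9^2  →[9↦10]→  10^2 = 100  −1 ⇒ G_6=99
G_6=99  [base 10] 9·10 + 9  →[10↦11]→  9·11 + 9 = 108  −1 ⇒ G_7=107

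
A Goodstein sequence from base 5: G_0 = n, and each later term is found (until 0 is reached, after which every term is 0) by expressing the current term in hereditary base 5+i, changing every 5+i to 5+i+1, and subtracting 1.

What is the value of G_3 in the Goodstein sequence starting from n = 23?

G_0=23  [base 5] 4·5 + 3  →[5↦6]→  4·6 + 3 = 27  −1 ⇒ G_1=26
G_1=26  [base 6] 4·6 + 2  →[6↦7]→  4·7 + 2 = 30  −1 ⇒ G_2=29
G_2=29  [base 7] 4·7 + 1  →[7↦8]→  4·8 + 1 = 33  −1 ⇒ G_3=32
G_3=32  [base 8] 4·8  →[8↦9]→  4·9 = 36  −1 ⇒ G_4=35

32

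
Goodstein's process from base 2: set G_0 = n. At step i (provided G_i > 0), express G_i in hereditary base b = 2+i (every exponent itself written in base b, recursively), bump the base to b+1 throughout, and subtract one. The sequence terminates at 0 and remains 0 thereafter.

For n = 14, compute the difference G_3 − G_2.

17469

14 —HB2→ 2^(2 + 1) + 2^2 + 2 —bump→ 3^(3 + 1) + 3^3 + 3 = 111 —(−1)→ 110
110 —HB3→ 3^(3 + 1) + 3^3 + 2 —bump→ 4^(4 + 1) + 4^4 + 2 = 1282 —(−1)→ 1281
1281 —HB4→ 4^(4 + 1) + 4^4 + 1 —bump→ 5^(5 + 1) + 5^5 + 1 = 18751 —(−1)→ 18750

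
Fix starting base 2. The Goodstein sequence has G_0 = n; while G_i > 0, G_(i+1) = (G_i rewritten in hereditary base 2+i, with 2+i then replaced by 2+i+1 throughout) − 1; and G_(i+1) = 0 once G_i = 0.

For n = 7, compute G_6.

16777215

step 0: 7 = 2^2 + 2 + 1; sub 3 for 2: 3^3 + 3 + 1; = 31; G_1 = 31−1 = 30
step 1: 30 = 3^3 + 3; sub 4 for 3: 4^4 + 4; = 260; G_2 = 260−1 = 259
step 2: 259 = 4^4 + 3; sub 5 for 4: 5^5 + 3; = 3128; G_3 = 3128−1 = 3127
step 3: 3127 = 5^5 + 2; sub 6 for 5: 6^6 + 2; = 46658; G_4 = 46658−1 = 46657
step 4: 46657 = 6^6 + 1; sub 7 for 6: 7^7 + 1; = 823544; G_5 = 823544−1 = 823543
step 5: 823543 = 7^7; sub 8 for 7: 8^8; = 16777216; G_6 = 16777216−1 = 16777215
step 6: 16777215 = 7·8^7 + 7·8^6 + 7·8^5 + 7·8^4 + 7·8^3 + 7·8^2 + 7·8 + 7; sub 9 for 8: 7·9^7 + 7·9^6 + 7·9^5 + 7·9^4 + 7·9^3 + 7·9^2 + 7·9 + 7; = 37665880; G_7 = 37665880−1 = 37665879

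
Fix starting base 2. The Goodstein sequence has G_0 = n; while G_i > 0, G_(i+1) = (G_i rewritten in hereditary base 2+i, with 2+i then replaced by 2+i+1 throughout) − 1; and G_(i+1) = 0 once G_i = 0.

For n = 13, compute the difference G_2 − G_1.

1171

step 0: 13 = 2^(2 + 1) + 2^2 + 1; sub 3 for 2: 3^(3 + 1) + 3^3 + 1; = 109; G_1 = 109−1 = 108
step 1: 108 = 3^(3 + 1) + 3^3; sub 4 for 3: 4^(4 + 1) + 4^4; = 1280; G_2 = 1280−1 = 1279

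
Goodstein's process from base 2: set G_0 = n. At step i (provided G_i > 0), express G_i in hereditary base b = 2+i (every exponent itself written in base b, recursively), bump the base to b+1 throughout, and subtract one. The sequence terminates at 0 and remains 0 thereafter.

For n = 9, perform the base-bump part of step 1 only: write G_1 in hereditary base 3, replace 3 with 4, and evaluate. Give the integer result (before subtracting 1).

base 2: 9 = 2^(2 + 1) + 1; at 3: 3^(3 + 1) + 1 = 82; next = 81
base 3: 81 = 3^(3 + 1); at 4: 4^(4 + 1) = 1024; next = 1023

1024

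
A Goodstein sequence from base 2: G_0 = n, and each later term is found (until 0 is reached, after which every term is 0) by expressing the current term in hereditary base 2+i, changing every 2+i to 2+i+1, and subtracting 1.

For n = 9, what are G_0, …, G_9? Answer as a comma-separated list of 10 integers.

9, 81, 1023, 9842, 140743, 2471826, 50333399, 1162263921, 30000003325, 855935016215

(0) 9|_2 = 2^(2 + 1) + 1 ↦ 3^(3 + 1) + 1|_3 = 82 ⇒ 81
(1) 81|_3 = 3^(3 + 1) ↦ 4^(4 + 1)|_4 = 1024 ⇒ 1023
(2) 1023|_4 = 3·4^4 + 3·4^3 + 3·4^2 + 3·4 + 3 ↦ 3·5^5 + 3·5^3 + 3·5^2 + 3·5 + 3|_5 = 9843 ⇒ 9842
(3) 9842|_5 = 3·5^5 + 3·5^3 + 3·5^2 + 3·5 + 2 ↦ 3·6^6 + 3·6^3 + 3·6^2 + 3·6 + 2|_6 = 140744 ⇒ 140743
(4) 140743|_6 = 3·6^6 + 3·6^3 + 3·6^2 + 3·6 + 1 ↦ 3·7^7 + 3·7^3 + 3·7^2 + 3·7 + 1|_7 = 2471827 ⇒ 2471826
(5) 2471826|_7 = 3·7^7 + 3·7^3 + 3·7^2 + 3·7 ↦ 3·8^8 + 3·8^3 + 3·8^2 + 3·8|_8 = 50333400 ⇒ 50333399
(6) 50333399|_8 = 3·8^8 + 3·8^3 + 3·8^2 + 2·8 + 7 ↦ 3·9^9 + 3·9^3 + 3·9^2 + 2·9 + 7|_9 = 1162263922 ⇒ 1162263921
(7) 1162263921|_9 = 3·9^9 + 3·9^3 + 3·9^2 + 2·9 + 6 ↦ 3·10^10 + 3·10^3 + 3·10^2 + 2·10 + 6|_10 = 30000003326 ⇒ 30000003325
(8) 30000003325|_10 = 3·10^10 + 3·10^3 + 3·10^2 + 2·10 + 5 ↦ 3·11^11 + 3·11^3 + 3·11^2 + 2·11 + 5|_11 = 855935016216 ⇒ 855935016215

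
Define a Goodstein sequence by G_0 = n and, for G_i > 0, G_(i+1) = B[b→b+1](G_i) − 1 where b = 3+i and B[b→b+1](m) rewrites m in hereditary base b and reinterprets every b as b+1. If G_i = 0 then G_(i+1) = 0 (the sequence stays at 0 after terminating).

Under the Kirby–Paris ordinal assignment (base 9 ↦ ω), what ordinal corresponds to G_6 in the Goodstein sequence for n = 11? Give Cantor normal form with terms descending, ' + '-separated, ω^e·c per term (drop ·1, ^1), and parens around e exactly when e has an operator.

base 3: 11 = 3^2 + 2; at 4: 4^2 + 2 = 18; next = 17
base 4: 17 = 4^2 + 1; at 5: 5^2 + 1 = 26; next = 25
base 5: 25 = 5^2; at 6: 6^2 = 36; next = 35
base 6: 35 = 5·6 + 5; at 7: 5·7 + 5 = 40; next = 39
base 7: 39 = 5·7 + 4; at 8: 5·8 + 4 = 44; next = 43
base 8: 43 = 5·8 + 3; at 9: 5·9 + 3 = 48; next = 47
base 9: 47 = 5·9 + 2; at 10: 5·10 + 2 = 52; next = 51

ω·5 + 2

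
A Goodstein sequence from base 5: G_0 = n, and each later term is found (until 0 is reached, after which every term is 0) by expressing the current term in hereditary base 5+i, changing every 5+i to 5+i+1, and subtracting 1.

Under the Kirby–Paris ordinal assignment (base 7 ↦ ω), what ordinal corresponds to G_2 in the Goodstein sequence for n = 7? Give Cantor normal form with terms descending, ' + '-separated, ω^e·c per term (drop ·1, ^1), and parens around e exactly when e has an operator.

ω

step 0: 7 = 5 + 2; sub 6 for 5: 6 + 2; = 8; G_1 = 8−1 = 7
step 1: 7 = 6 + 1; sub 7 for 6: 7 + 1; = 8; G_2 = 8−1 = 7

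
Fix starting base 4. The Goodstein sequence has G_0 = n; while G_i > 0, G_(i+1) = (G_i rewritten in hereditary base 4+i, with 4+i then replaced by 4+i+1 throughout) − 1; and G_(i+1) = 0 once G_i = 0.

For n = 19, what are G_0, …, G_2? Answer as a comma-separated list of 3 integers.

19, 27, 37

19 —HB4→ 4^2 + 3 —bump→ 5^2 + 3 = 28 —(−1)→ 27
27 —HB5→ 5^2 + 2 —bump→ 6^2 + 2 = 38 —(−1)→ 37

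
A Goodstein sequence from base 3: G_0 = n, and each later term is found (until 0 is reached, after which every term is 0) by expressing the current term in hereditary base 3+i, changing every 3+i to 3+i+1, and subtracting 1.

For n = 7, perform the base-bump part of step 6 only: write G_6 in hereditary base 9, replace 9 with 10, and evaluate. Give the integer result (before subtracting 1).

(0) 7|_3 = 2·3 + 1 ↦ 2·4 + 1|_4 = 9 ⇒ 8
(1) 8|_4 = 2·4 ↦ 2·5|_5 = 10 ⇒ 9
(2) 9|_5 = 5 + 4 ↦ 6 + 4|_6 = 10 ⇒ 9
(3) 9|_6 = 6 + 3 ↦ 7 + 3|_7 = 10 ⇒ 9
(4) 9|_7 = 7 + 2 ↦ 8 + 2|_8 = 10 ⇒ 9
(5) 9|_8 = 8 + 1 ↦ 9 + 1|_9 = 10 ⇒ 9

10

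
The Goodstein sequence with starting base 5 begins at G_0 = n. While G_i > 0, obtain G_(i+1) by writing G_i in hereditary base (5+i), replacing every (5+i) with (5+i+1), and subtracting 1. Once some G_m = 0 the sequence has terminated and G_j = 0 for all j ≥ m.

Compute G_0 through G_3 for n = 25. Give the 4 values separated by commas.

step 0: 25 = 5^2; sub 6 for 5: 6^2; = 36; G_1 = 36−1 = 35
step 1: 35 = 5·6 + 5; sub 7 for 6: 5·7 + 5; = 40; G_2 = 40−1 = 39
step 2: 39 = 5·7 + 4; sub 8 for 7: 5·8 + 4; = 44; G_3 = 44−1 = 43

25, 35, 39, 43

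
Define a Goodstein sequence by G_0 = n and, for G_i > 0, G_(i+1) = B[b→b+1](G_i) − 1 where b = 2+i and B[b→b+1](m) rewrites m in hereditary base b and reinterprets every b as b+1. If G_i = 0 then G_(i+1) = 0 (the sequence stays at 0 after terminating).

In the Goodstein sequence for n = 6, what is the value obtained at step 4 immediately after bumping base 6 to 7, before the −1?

G_0=6  [base 2] 2^2 + 2  →[2↦3]→  3^3 + 3 = 30  −1 ⇒ G_1=29
G_1=29  [base 3] 3^3 + 2  →[3↦4]→  4^4 + 2 = 258  −1 ⇒ G_2=257
G_2=257  [base 4] 4^4 + 1  →[4↦5]→  5^5 + 1 = 3126  −1 ⇒ G_3=3125
G_3=3125  [base 5] 5^5  →[5↦6]→  6^6 = 46656  −1 ⇒ G_4=46655
G_4=46655  [base 6] 5·6^5 + 5·6^4 + 5·6^3 + 5·6^2 + 5·6 + 5  →[6↦7]→  5·7^5 + 5·7^4 + 5·7^3 + 5·7^2 + 5·7 + 5 = 98040  −1 ⇒ G_5=98039

98040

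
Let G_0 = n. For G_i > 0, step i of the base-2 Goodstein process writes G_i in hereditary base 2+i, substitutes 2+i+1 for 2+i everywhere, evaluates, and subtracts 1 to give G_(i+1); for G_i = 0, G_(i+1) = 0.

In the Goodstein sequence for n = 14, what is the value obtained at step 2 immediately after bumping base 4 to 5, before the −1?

18751

i=0: 14 = 2^(2 + 1) + 2^2 + 2 (b=2); 2→3: 3^(3 + 1) + 3^3 + 3 = 111; 111−1 = 110
i=1: 110 = 3^(3 + 1) + 3^3 + 2 (b=3); 3→4: 4^(4 + 1) + 4^4 + 2 = 1282; 1282−1 = 1281
i=2: 1281 = 4^(4 + 1) + 4^4 + 1 (b=4); 4→5: 5^(5 + 1) + 5^5 + 1 = 18751; 18751−1 = 18750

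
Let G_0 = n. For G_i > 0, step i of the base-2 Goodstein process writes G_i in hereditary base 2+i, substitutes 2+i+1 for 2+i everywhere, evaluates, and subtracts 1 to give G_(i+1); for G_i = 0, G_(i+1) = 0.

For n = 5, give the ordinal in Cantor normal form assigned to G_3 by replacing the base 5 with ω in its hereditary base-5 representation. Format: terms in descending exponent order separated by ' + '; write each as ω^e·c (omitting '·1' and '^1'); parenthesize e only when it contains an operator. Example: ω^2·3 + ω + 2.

ω^3·3 + ω^2·3 + ω·3 + 2

i=0: 5 = 2^2 + 1 (b=2); 2→3: 3^3 + 1 = 28; 28−1 = 27
i=1: 27 = 3^3 (b=3); 3→4: 4^4 = 256; 256−1 = 255
i=2: 255 = 3·4^3 + 3·4^2 + 3·4 + 3 (b=4); 4→5: 3·5^3 + 3·5^2 + 3·5 + 3 = 468; 468−1 = 467
i=3: 467 = 3·5^3 + 3·5^2 + 3·5 + 2 (b=5); 5→6: 3·6^3 + 3·6^2 + 3·6 + 2 = 776; 776−1 = 775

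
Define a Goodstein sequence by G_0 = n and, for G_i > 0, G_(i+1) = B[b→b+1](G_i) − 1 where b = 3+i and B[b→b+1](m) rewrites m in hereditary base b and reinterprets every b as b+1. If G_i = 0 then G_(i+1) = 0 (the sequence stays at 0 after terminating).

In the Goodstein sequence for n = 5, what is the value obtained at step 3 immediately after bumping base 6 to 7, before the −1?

base 3: 5 = 3 + 2; at 4: 4 + 2 = 6; next = 5
base 4: 5 = 4 + 1; at 5: 5 + 1 = 6; next = 5
base 5: 5 = 5; at 6: 6 = 6; next = 5
base 6: 5 = 5; at 7: 5 = 5; next = 4

5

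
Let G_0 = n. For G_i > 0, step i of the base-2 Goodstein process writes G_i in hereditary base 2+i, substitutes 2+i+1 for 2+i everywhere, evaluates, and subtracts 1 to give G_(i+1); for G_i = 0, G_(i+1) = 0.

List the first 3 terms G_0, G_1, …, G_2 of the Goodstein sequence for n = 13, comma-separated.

G_0=13  [base 2] 2^(2 + 1) + 2^2 + 1  →[2↦3]→  3^(3 + 1) + 3^3 + 1 = 109  −1 ⇒ G_1=108
G_1=108  [base 3] 3^(3 + 1) + 3^3  →[3↦4]→  4^(4 + 1) + 4^4 = 1280  −1 ⇒ G_2=1279

13, 108, 1279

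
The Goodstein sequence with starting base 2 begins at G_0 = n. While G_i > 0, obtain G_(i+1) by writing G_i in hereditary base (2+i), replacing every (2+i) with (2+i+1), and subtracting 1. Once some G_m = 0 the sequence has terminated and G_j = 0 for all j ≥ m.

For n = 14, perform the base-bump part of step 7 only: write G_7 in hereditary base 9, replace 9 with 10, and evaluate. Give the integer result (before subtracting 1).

G_0 = 14. HB_2(14) = 2^(2 + 1) + 2^2 + 2. Bump = 111. G_1 = 110.
G_1 = 110. HB_3(110) = 3^(3 + 1) + 3^3 + 2. Bump = 1282. G_2 = 1281.
G_2 = 1281. HB_4(1281) = 4^(4 + 1) + 4^4 + 1. Bump = 18751. G_3 = 18750.
G_3 = 18750. HB_5(18750) = 5^(5 + 1) + 5^5. Bump = 326592. G_4 = 326591.
G_4 = 326591. HB_6(326591) = 6^(6 + 1) + 5·6^5 + 5·6^4 + 5·6^3 + 5·6^2 + 5·6 + 5. Bump = 5862841. G_5 = 5862840.
G_5 = 5862840. HB_7(5862840) = 7^(7 + 1) + 5·7^5 + 5·7^4 + 5·7^3 + 5·7^2 + 5·7 + 4. Bump = 134404972. G_6 = 134404971.
G_6 = 134404971. HB_8(134404971) = 8^(8 + 1) + 5·8^5 + 5·8^4 + 5·8^3 + 5·8^2 + 5·8 + 3. Bump = 3487116549. G_7 = 3487116548.
G_7 = 3487116548. HB_9(3487116548) = 9^(9 + 1) + 5·9^5 + 5·9^4 + 5·9^3 + 5·9^2 + 5·9 + 2. Bump = 100000555552. G_8 = 100000555551.

100000555552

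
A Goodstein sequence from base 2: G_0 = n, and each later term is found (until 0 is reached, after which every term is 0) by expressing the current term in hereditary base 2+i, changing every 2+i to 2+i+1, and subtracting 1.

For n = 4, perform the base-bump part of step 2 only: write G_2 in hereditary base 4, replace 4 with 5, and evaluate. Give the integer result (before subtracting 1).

G_0 = 4. HB_2(4) = 2^2. Bump = 27. G_1 = 26.
G_1 = 26. HB_3(26) = 2·3^2 + 2·3 + 2. Bump = 42. G_2 = 41.
G_2 = 41. HB_4(41) = 2·4^2 + 2·4 + 1. Bump = 61. G_3 = 60.

61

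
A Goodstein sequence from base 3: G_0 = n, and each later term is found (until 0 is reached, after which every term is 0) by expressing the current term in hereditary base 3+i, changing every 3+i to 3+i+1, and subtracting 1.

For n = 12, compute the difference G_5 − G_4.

G_0=12  [base 3] 3^2 + 3  →[3↦4]→  4^2 + 4 = 20  −1 ⇒ G_1=19
G_1=19  [base 4] 4^2 + 3  →[4↦5]→  5^2 + 3 = 28  −1 ⇒ G_2=27
G_2=27  [base 5] 5^2 + 2  →[5↦6]→  6^2 + 2 = 38  −1 ⇒ G_3=37
G_3=37  [base 6] 6^2 + 1  →[6↦7]→  7^2 + 1 = 50  −1 ⇒ G_4=49
G_4=49  [base 7] 7^2  →[7↦8]→  8^2 = 64  −1 ⇒ G_5=63

14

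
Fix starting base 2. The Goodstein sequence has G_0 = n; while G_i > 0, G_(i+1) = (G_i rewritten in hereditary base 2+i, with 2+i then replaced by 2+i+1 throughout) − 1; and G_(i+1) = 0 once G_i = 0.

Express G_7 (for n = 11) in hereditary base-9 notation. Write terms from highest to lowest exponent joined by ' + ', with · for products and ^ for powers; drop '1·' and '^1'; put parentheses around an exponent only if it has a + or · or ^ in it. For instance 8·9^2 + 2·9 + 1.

i=0: 11 = 2^(2 + 1) + 2 + 1 (b=2); 2→3: 3^(3 + 1) + 3 + 1 = 85; 85−1 = 84
i=1: 84 = 3^(3 + 1) + 3 (b=3); 3→4: 4^(4 + 1) + 4 = 1028; 1028−1 = 1027
i=2: 1027 = 4^(4 + 1) + 3 (b=4); 4→5: 5^(5 + 1) + 3 = 15628; 15628−1 = 15627
i=3: 15627 = 5^(5 + 1) + 2 (b=5); 5→6: 6^(6 + 1) + 2 = 279938; 279938−1 = 279937
i=4: 279937 = 6^(6 + 1) + 1 (b=6); 6→7: 7^(7 + 1) + 1 = 5764802; 5764802−1 = 5764801
i=5: 5764801 = 7^(7 + 1) (b=7); 7→8: 8^(8 + 1) = 134217728; 134217728−1 = 134217727
i=6: 134217727 = 7·8^8 + 7·8^7 + 7·8^6 + 7·8^5 + 7·8^4 + 7·8^3 + 7·8^2 + 7·8 + 7 (b=8); 8→9: 7·9^9 + 7·9^7 + 7·9^6 + 7·9^5 + 7·9^4 + 7·9^3 + 7·9^2 + 7·9 + 7 = 2749609303; 2749609303−1 = 2749609302
i=7: 2749609302 = 7·9^9 + 7·9^7 + 7·9^6 + 7·9^5 + 7·9^4 + 7·9^3 + 7·9^2 + 7·9 + 6 (b=9); 9→10: 7·10^10 + 7·10^7 + 7·10^6 + 7·10^5 + 7·10^4 + 7·10^3 + 7·10^2 + 7·10 + 6 = 70077777776; 70077777776−1 = 70077777775

7·9^9 + 7·9^7 + 7·9^6 + 7·9^5 + 7·9^4 + 7·9^3 + 7·9^2 + 7·9 + 6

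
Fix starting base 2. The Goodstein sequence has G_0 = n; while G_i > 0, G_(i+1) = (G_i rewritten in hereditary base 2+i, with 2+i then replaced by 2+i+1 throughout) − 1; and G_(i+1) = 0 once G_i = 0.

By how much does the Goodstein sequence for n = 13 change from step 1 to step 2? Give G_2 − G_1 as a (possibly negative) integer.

G_0=13  [base 2] 2^(2 + 1) + 2^2 + 1  →[2↦3]→  3^(3 + 1) + 3^3 + 1 = 109  −1 ⇒ G_1=108
G_1=108  [base 3] 3^(3 + 1) + 3^3  →[3↦4]→  4^(4 + 1) + 4^4 = 1280  −1 ⇒ G_2=1279

1171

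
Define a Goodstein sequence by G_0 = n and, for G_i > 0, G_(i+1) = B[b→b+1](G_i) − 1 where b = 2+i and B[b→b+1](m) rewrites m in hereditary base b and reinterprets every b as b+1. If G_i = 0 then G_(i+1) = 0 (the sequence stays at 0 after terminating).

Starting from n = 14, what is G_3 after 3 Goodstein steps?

18750

14 —HB2→ 2^(2 + 1) + 2^2 + 2 —bump→ 3^(3 + 1) + 3^3 + 3 = 111 —(−1)→ 110
110 —HB3→ 3^(3 + 1) + 3^3 + 2 —bump→ 4^(4 + 1) + 4^4 + 2 = 1282 —(−1)→ 1281
1281 —HB4→ 4^(4 + 1) + 4^4 + 1 —bump→ 5^(5 + 1) + 5^5 + 1 = 18751 —(−1)→ 18750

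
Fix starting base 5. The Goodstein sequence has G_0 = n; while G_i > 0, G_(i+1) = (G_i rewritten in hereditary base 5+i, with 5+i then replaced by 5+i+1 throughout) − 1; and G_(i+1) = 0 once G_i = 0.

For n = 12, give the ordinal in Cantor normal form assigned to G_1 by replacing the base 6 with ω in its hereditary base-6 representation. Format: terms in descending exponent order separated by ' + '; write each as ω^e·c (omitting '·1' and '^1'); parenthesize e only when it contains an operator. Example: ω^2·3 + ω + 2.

ω·2 + 1

base 5: 12 = 2·5 + 2; at 6: 2·6 + 2 = 14; next = 13
base 6: 13 = 2·6 + 1; at 7: 2·7 + 1 = 15; next = 14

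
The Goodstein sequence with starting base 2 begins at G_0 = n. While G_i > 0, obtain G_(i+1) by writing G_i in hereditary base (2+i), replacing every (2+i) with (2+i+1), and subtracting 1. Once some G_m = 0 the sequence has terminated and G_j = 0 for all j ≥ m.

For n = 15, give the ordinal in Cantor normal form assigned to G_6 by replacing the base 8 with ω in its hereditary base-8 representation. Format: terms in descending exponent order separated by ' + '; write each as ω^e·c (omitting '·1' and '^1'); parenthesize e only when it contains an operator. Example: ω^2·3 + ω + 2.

ω^(ω + 1) + ω^7·7 + ω^6·7 + ω^5·7 + ω^4·7 + ω^3·7 + ω^2·7 + ω·7 + 7

G_0 = 15. HB_2(15) = 2^(2 + 1) + 2^2 + 2 + 1. Bump = 112. G_1 = 111.
G_1 = 111. HB_3(111) = 3^(3 + 1) + 3^3 + 3. Bump = 1284. G_2 = 1283.
G_2 = 1283. HB_4(1283) = 4^(4 + 1) + 4^4 + 3. Bump = 18753. G_3 = 18752.
G_3 = 18752. HB_5(18752) = 5^(5 + 1) + 5^5 + 2. Bump = 326594. G_4 = 326593.
G_4 = 326593. HB_6(326593) = 6^(6 + 1) + 6^6 + 1. Bump = 6588345. G_5 = 6588344.
G_5 = 6588344. HB_7(6588344) = 7^(7 + 1) + 7^7. Bump = 150994944. G_6 = 150994943.
G_6 = 150994943. HB_8(150994943) = 8^(8 + 1) + 7·8^7 + 7·8^6 + 7·8^5 + 7·8^4 + 7·8^3 + 7·8^2 + 7·8 + 7. Bump = 3524450281. G_7 = 3524450280.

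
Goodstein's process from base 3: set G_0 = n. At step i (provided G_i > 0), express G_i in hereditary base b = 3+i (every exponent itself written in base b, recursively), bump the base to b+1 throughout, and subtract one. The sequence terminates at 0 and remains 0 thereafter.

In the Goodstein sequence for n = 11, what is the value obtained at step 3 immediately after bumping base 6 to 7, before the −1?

40

11 —HB3→ 3^2 + 2 —bump→ 4^2 + 2 = 18 —(−1)→ 17
17 —HB4→ 4^2 + 1 —bump→ 5^2 + 1 = 26 —(−1)→ 25
25 —HB5→ 5^2 —bump→ 6^2 = 36 —(−1)→ 35
35 —HB6→ 5·6 + 5 —bump→ 5·7 + 5 = 40 —(−1)→ 39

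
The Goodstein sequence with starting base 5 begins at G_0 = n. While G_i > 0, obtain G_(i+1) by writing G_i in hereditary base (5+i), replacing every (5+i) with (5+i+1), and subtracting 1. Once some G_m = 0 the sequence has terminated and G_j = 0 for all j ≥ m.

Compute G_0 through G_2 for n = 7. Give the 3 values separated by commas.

7 —HB5→ 5 + 2 —bump→ 6 + 2 = 8 —(−1)→ 7
7 —HB6→ 6 + 1 —bump→ 7 + 1 = 8 —(−1)→ 7

7, 7, 7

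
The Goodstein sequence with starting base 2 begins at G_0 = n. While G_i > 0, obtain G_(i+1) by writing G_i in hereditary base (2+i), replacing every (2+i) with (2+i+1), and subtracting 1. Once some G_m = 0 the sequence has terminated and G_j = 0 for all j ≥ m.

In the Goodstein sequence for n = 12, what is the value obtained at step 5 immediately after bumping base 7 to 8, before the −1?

[0] 12 ≡ 2^(2 + 1) + 2^2 (base 2). Lift 3: 108. −1: 107.
[1] 107 ≡ 3^(3 + 1) + 2·3^2 + 2·3 + 2 (base 3). Lift 4: 1066. −1: 1065.
[2] 1065 ≡ 4^(4 + 1) + 2·4^2 + 2·4 + 1 (base 4). Lift 5: 15686. −1: 15685.
[3] 15685 ≡ 5^(5 + 1) + 2·5^2 + 2·5 (base 5). Lift 6: 280020. −1: 280019.
[4] 280019 ≡ 6^(6 + 1) + 2·6^2 + 6 + 5 (base 6). Lift 7: 5764911. −1: 5764910.

134217868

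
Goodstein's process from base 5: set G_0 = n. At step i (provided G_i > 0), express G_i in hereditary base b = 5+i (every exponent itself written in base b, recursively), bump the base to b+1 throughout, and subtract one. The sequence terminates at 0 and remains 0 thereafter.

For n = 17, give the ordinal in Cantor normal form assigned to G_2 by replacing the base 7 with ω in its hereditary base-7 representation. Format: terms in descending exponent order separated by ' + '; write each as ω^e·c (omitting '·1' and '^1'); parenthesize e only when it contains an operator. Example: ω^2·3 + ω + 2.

base 5: 17 = 3·5 + 2; at 6: 3·6 + 2 = 20; next = 19
base 6: 19 = 3·6 + 1; at 7: 3·7 + 1 = 22; next = 21

ω·3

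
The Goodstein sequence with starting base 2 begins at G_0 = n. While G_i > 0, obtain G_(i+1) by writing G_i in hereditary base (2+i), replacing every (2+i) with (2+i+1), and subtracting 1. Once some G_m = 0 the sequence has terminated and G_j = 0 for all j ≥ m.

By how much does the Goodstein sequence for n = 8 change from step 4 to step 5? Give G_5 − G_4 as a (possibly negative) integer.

G_0=8  [base 2] 2^(2 + 1)  →[2↦3]→  3^(3 + 1) = 81  −1 ⇒ G_1=80
G_1=80  [base 3] 2·3^3 + 2·3^2 + 2·3 + 2  →[3↦4]→  2·4^4 + 2·4^2 + 2·4 + 2 = 554  −1 ⇒ G_2=553
G_2=553  [base 4] 2·4^4 + 2·4^2 + 2·4 + 1  →[4↦5]→  2·5^5 + 2·5^2 + 2·5 + 1 = 6311  −1 ⇒ G_3=6310
G_3=6310  [base 5] 2·5^5 + 2·5^2 + 2·5  →[5↦6]→  2·6^6 + 2·6^2 + 2·6 = 93396  −1 ⇒ G_4=93395
G_4=93395  [base 6] 2·6^6 + 2·6^2 + 6 + 5  →[6↦7]→  2·7^7 + 2·7^2 + 7 + 5 = 1647196  −1 ⇒ G_5=1647195

1553800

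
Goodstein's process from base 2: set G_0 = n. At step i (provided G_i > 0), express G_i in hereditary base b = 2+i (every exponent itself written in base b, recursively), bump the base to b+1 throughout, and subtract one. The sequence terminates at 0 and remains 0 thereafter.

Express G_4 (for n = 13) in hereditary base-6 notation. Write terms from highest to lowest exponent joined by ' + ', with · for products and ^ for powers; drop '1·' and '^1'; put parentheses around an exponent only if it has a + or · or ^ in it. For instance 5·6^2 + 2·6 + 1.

6^(6 + 1) + 3·6^3 + 3·6^2 + 3·6 + 1

(0) 13|_2 = 2^(2 + 1) + 2^2 + 1 ↦ 3^(3 + 1) + 3^3 + 1|_3 = 109 ⇒ 108
(1) 108|_3 = 3^(3 + 1) + 3^3 ↦ 4^(4 + 1) + 4^4|_4 = 1280 ⇒ 1279
(2) 1279|_4 = 4^(4 + 1) + 3·4^3 + 3·4^2 + 3·4 + 3 ↦ 5^(5 + 1) + 3·5^3 + 3·5^2 + 3·5 + 3|_5 = 16093 ⇒ 16092
(3) 16092|_5 = 5^(5 + 1) + 3·5^3 + 3·5^2 + 3·5 + 2 ↦ 6^(6 + 1) + 3·6^3 + 3·6^2 + 3·6 + 2|_6 = 280712 ⇒ 280711
(4) 280711|_6 = 6^(6 + 1) + 3·6^3 + 3·6^2 + 3·6 + 1 ↦ 7^(7 + 1) + 3·7^3 + 3·7^2 + 3·7 + 1|_7 = 5765999 ⇒ 5765998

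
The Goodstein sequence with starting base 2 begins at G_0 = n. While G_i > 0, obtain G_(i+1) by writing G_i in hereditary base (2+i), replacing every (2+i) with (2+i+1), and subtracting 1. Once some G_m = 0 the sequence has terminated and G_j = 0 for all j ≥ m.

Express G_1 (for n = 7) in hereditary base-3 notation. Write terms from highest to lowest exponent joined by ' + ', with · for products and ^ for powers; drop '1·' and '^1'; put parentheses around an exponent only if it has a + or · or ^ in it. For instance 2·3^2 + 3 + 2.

G_0 = 7. HB_2(7) = 2^2 + 2 + 1. Bump = 31. G_1 = 30.
G_1 = 30. HB_3(30) = 3^3 + 3. Bump = 260. G_2 = 259.

3^3 + 3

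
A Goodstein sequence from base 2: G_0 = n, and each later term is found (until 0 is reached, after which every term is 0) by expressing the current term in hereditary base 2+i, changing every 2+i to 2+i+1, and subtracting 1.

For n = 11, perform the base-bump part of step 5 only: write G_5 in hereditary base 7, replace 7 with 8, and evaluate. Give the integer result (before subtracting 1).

G_0 = 11. HB_2(11) = 2^(2 + 1) + 2 + 1. Bump = 85. G_1 = 84.
G_1 = 84. HB_3(84) = 3^(3 + 1) + 3. Bump = 1028. G_2 = 1027.
G_2 = 1027. HB_4(1027) = 4^(4 + 1) + 3. Bump = 15628. G_3 = 15627.
G_3 = 15627. HB_5(15627) = 5^(5 + 1) + 2. Bump = 279938. G_4 = 279937.
G_4 = 279937. HB_6(279937) = 6^(6 + 1) + 1. Bump = 5764802. G_5 = 5764801.
G_5 = 5764801. HB_7(5764801) = 7^(7 + 1). Bump = 134217728. G_6 = 134217727.

134217728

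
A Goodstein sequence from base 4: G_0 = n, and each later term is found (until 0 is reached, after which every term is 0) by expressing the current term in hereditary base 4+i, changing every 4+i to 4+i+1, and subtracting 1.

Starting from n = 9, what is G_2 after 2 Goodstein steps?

11

step 0: 9 = 2·4 + 1; sub 5 for 4: 2·5 + 1; = 11; G_1 = 11−1 = 10
step 1: 10 = 2·5; sub 6 for 5: 2·6; = 12; G_2 = 12−1 = 11
step 2: 11 = 6 + 5; sub 7 for 6: 7 + 5; = 12; G_3 = 12−1 = 11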